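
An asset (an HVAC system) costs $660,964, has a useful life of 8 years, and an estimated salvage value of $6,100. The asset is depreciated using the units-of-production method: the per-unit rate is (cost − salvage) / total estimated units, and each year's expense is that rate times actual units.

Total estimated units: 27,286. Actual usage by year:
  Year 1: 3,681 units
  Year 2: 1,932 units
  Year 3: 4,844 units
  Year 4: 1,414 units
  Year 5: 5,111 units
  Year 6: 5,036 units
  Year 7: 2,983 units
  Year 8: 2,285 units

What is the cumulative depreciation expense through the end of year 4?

$284,904

Depreciable base = $660,964 − $6,100 = $654,864.
Rate = $654,864 / 27,286 units = $24 per unit.
Year 1: 3,681 × $24 = $88,344. Book value $572,620.
Year 2: 1,932 × $24 = $46,368. Book value $526,252.
Year 3: 4,844 × $24 = $116,256. Book value $409,996.
Year 4: 1,414 × $24 = $33,936. Book value $376,060.
Accumulated through year 4 = $660,964 − $376,060 = $284,904.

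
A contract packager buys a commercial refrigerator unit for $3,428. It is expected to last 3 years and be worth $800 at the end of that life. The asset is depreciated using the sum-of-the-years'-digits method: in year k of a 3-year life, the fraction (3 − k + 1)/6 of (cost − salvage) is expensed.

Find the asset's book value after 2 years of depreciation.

Depreciable base = $3,428 − $800 = $2,628.
Sum of the years' digits = 3+2+1 = 6.
Year 1: $2,628 × 3/6 = $1,314. Book value $2,114.
Year 2: $2,628 × 2/6 = $876. Book value $1,238.

$1,238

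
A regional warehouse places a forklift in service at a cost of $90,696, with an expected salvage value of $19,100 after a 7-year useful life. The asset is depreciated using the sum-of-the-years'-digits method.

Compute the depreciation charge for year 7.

Depreciable base = $90,696 − $19,100 = $71,596.
Sum of the years' digits = 7+6+5+4+3+2+1 = 28.
Year 1: $71,596 × 7/28 = $17,899. Book value $72,797.
Year 2: $71,596 × 6/28 = $15,342. Book value $57,455.
Year 3: $71,596 × 5/28 = $12,785. Book value $44,670.
Year 4: $71,596 × 4/28 = $10,228. Book value $34,442.
Year 5: $71,596 × 3/28 = $7,671. Book value $26,771.
Year 6: $71,596 × 2/28 = $5,114. Book value $21,657.
Year 7: $71,596 × 1/28 = $2,557. Book value $19,100.

$2,557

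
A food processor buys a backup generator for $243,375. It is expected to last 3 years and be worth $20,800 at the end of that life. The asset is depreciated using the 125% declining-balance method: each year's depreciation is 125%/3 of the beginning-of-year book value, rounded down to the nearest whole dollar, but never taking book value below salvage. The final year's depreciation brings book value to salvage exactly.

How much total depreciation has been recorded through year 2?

$160,559

Depreciable base = $243,375 − $20,800 = $222,575.
Year 1: ⌊$243,375 × 125%/3⌋ = $101,406. Book value $141,969.
Year 2: ⌊$141,969 × 125%/3⌋ = $59,153. Book value $82,816.
Accumulated through year 2 = $243,375 − $82,816 = $160,559.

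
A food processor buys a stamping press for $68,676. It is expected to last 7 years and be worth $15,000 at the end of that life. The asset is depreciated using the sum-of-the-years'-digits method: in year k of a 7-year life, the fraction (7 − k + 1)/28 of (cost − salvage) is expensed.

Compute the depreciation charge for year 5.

Depreciable base = $68,676 − $15,000 = $53,676.
Sum of the years' digits = 7+6+5+4+3+2+1 = 28.
Year 1: $53,676 × 7/28 = $13,419. Book value $55,257.
Year 2: $53,676 × 6/28 = $11,502. Book value $43,755.
Year 3: $53,676 × 5/28 = $9,585. Book value $34,170.
Year 4: $53,676 × 4/28 = $7,668. Book value $26,502.
Year 5: $53,676 × 3/28 = $5,751. Book value $20,751.

$5,751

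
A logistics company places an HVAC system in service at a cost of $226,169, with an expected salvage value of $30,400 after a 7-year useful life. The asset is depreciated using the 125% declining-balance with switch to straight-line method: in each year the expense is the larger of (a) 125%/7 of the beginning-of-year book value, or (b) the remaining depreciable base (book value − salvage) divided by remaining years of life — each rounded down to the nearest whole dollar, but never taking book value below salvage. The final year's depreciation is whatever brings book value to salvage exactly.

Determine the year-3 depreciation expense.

Depreciable base = $226,169 − $30,400 = $195,769.
Year 1: DB = ⌊$226,169 × 125%/7⌋ = $40,387; SL = ⌊$195,769/7⌋ = $27,967 → take DB $40,387. Book value $185,782.
Year 2: DB = ⌊$185,782 × 125%/7⌋ = $33,175; SL = ⌊$155,382/6⌋ = $25,897 → take DB $33,175. Book value $152,607.
Year 3: DB = ⌊$152,607 × 125%/7⌋ = $27,251; SL = ⌊$122,207/5⌋ = $24,441 → take DB $27,251. Book value $125,356.

$27,251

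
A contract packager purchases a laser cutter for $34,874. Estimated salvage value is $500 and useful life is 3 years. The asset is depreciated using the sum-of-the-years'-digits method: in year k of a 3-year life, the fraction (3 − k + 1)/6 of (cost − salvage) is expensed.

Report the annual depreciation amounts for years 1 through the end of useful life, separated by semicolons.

Depreciable base = $34,874 − $500 = $34,374.
Sum of the years' digits = 3+2+1 = 6.
Year 1: $34,374 × 3/6 = $17,187. Book value $17,687.
Year 2: $34,374 × 2/6 = $11,458. Book value $6,229.
Year 3: $34,374 × 1/6 = $5,729. Book value $500.

$17,187; $11,458; $5,729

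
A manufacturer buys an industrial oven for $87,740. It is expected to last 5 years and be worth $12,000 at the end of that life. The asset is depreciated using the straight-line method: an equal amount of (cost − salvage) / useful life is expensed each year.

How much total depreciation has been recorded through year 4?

Depreciable base = $87,740 − $12,000 = $75,740.
Annual expense = $75,740 / 5 = $15,148.
End of year 1: book value $72,592.
End of year 2: book value $57,444.
End of year 3: book value $42,296.
End of year 4: book value $27,148.
Accumulated through year 4 = $87,740 − $27,148 = $60,592.

$60,592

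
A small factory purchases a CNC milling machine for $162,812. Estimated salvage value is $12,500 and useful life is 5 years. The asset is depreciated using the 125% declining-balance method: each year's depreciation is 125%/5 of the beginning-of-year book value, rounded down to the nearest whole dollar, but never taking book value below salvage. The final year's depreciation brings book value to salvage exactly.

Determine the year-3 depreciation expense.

$22,895

Depreciable base = $162,812 − $12,500 = $150,312.
Year 1: ⌊$162,812 × 125%/5⌋ = $40,703. Book value $122,109.
Year 2: ⌊$122,109 × 125%/5⌋ = $30,527. Book value $91,582.
Year 3: ⌊$91,582 × 125%/5⌋ = $22,895. Book value $68,687.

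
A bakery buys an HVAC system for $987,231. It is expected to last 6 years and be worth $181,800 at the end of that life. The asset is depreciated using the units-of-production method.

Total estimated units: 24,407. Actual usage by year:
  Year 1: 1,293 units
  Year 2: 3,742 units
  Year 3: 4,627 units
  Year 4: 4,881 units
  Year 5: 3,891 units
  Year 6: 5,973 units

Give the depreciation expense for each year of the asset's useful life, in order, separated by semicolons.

$42,669; $123,486; $152,691; $161,073; $128,403; $197,109

Depreciable base = $987,231 − $181,800 = $805,431.
Rate = $805,431 / 24,407 units = $33 per unit.
Year 1: 1,293 × $33 = $42,669. Book value $944,562.
Year 2: 3,742 × $33 = $123,486. Book value $821,076.
Year 3: 4,627 × $33 = $152,691. Book value $668,385.
Year 4: 4,881 × $33 = $161,073. Book value $507,312.
Year 5: 3,891 × $33 = $128,403. Book value $378,909.
Year 6: 5,973 × $33 = $197,109. Book value $181,800.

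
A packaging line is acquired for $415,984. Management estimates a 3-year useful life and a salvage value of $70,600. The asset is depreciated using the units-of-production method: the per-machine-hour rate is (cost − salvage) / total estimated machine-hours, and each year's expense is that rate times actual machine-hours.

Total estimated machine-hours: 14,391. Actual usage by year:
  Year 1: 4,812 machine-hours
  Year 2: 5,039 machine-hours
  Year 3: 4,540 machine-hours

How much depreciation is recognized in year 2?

Depreciable base = $415,984 − $70,600 = $345,384.
Rate = $345,384 / 14,391 machine-hours = $24 per machine-hour.
Year 1: 4,812 × $24 = $115,488. Book value $300,496.
Year 2: 5,039 × $24 = $120,936. Book value $179,560.

$120,936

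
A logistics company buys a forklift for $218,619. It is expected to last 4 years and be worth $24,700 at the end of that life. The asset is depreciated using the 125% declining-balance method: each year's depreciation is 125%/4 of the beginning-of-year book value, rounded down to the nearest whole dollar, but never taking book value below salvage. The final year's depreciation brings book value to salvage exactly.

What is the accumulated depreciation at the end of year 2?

Depreciable base = $218,619 − $24,700 = $193,919.
Year 1: ⌊$218,619 × 125%/4⌋ = $68,318. Book value $150,301.
Year 2: ⌊$150,301 × 125%/4⌋ = $46,969. Book value $103,332.
Accumulated through year 2 = $218,619 − $103,332 = $115,287.

$115,287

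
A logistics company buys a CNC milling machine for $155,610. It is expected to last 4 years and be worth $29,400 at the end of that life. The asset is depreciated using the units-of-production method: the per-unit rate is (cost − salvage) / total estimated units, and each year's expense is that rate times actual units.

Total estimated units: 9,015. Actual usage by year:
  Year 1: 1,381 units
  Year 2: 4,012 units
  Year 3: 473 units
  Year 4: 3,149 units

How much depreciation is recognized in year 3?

$6,622

Depreciable base = $155,610 − $29,400 = $126,210.
Rate = $126,210 / 9,015 units = $14 per unit.
Year 1: 1,381 × $14 = $19,334. Book value $136,276.
Year 2: 4,012 × $14 = $56,168. Book value $80,108.
Year 3: 473 × $14 = $6,622. Book value $73,486.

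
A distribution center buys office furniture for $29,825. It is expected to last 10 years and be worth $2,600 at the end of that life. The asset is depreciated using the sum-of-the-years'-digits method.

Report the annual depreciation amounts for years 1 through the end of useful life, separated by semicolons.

Depreciable base = $29,825 − $2,600 = $27,225.
Sum of the years' digits = 10+9+8+7+6+5+4+3+2+1 = 55.
Year 1: $27,225 × 10/55 = $4,950. Book value $24,875.
Year 2: $27,225 × 9/55 = $4,455. Book value $20,420.
Year 3: $27,225 × 8/55 = $3,960. Book value $16,460.
Year 4: $27,225 × 7/55 = $3,465. Book value $12,995.
Year 5: $27,225 × 6/55 = $2,970. Book value $10,025.
Year 6: $27,225 × 5/55 = $2,475. Book value $7,550.
Year 7: $27,225 × 4/55 = $1,980. Book value $5,570.
Year 8: $27,225 × 3/55 = $1,485. Book value $4,085.
Year 9: $27,225 × 2/55 = $990. Book value $3,095.
Year 10: $27,225 × 1/55 = $495. Book value $2,600.

$4,950; $4,455; $3,960; $3,465; $2,970; $2,475; $1,980; $1,485; $990; $495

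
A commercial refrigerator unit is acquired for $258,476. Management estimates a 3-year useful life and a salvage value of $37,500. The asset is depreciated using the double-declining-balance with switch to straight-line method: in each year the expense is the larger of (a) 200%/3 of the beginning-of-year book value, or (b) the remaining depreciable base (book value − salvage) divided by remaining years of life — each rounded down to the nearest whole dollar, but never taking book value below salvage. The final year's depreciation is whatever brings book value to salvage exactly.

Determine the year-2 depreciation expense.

Depreciable base = $258,476 − $37,500 = $220,976.
Year 1: DB = ⌊$258,476 × 200%/3⌋ = $172,317; SL = ⌊$220,976/3⌋ = $73,658 → take DB $172,317. Book value $86,159.
Year 2: DB = ⌊$86,159 × 200%/3⌋ = $57,439; SL = ⌊$48,659/2⌋ = $24,329 → take DB $57,439, capped at $48,659. Book value $37,500.

$48,659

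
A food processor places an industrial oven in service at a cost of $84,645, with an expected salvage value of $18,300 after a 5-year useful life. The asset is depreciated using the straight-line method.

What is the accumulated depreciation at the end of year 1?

Depreciable base = $84,645 − $18,300 = $66,345.
Annual expense = $66,345 / 5 = $13,269.
End of year 1: book value $71,376.
Accumulated through year 1 = $84,645 − $71,376 = $13,269.

$13,269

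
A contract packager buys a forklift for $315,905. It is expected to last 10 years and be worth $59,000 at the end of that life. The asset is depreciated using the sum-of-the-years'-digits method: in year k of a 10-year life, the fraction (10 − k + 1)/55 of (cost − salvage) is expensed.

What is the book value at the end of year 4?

$157,091

Depreciable base = $315,905 − $59,000 = $256,905.
Sum of the years' digits = 10+9+8+7+6+5+4+3+2+1 = 55.
Year 1: $256,905 × 10/55 = $46,710. Book value $269,195.
Year 2: $256,905 × 9/55 = $42,039. Book value $227,156.
Year 3: $256,905 × 8/55 = $37,368. Book value $189,788.
Year 4: $256,905 × 7/55 = $32,697. Book value $157,091.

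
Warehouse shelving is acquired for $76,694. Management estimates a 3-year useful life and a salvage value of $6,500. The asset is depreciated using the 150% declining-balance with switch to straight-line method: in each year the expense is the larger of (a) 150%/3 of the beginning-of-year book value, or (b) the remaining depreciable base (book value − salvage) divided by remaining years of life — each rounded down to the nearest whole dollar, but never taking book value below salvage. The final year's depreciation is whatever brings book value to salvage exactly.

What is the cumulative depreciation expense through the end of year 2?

Depreciable base = $76,694 − $6,500 = $70,194.
Year 1: DB = ⌊$76,694 × 150%/3⌋ = $38,347; SL = ⌊$70,194/3⌋ = $23,398 → take DB $38,347. Book value $38,347.
Year 2: DB = ⌊$38,347 × 150%/3⌋ = $19,173; SL = ⌊$31,847/2⌋ = $15,923 → take DB $19,173. Book value $19,174.
Accumulated through year 2 = $76,694 − $19,174 = $57,520.

$57,520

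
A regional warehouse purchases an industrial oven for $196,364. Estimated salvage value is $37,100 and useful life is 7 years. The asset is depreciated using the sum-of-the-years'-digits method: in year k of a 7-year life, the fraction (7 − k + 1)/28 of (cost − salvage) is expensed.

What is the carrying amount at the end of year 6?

$42,788

Depreciable base = $196,364 − $37,100 = $159,264.
Sum of the years' digits = 7+6+5+4+3+2+1 = 28.
Year 1: $159,264 × 7/28 = $39,816. Book value $156,548.
Year 2: $159,264 × 6/28 = $34,128. Book value $122,420.
Year 3: $159,264 × 5/28 = $28,440. Book value $93,980.
Year 4: $159,264 × 4/28 = $22,752. Book value $71,228.
Year 5: $159,264 × 3/28 = $17,064. Book value $54,164.
Year 6: $159,264 × 2/28 = $11,376. Book value $42,788.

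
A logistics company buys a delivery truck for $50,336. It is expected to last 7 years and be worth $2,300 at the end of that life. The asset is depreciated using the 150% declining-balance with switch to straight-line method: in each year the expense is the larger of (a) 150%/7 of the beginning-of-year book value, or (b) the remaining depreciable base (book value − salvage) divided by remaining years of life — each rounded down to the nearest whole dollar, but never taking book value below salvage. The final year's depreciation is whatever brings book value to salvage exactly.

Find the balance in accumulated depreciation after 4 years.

$31,448

Depreciable base = $50,336 − $2,300 = $48,036.
Year 1: DB = ⌊$50,336 × 150%/7⌋ = $10,786; SL = ⌊$48,036/7⌋ = $6,862 → take DB $10,786. Book value $39,550.
Year 2: DB = ⌊$39,550 × 150%/7⌋ = $8,475; SL = ⌊$37,250/6⌋ = $6,208 → take DB $8,475. Book value $31,075.
Year 3: DB = ⌊$31,075 × 150%/7⌋ = $6,658; SL = ⌊$28,775/5⌋ = $5,755 → take DB $6,658. Book value $24,417.
Year 4: DB = ⌊$24,417 × 150%/7⌋ = $5,232; SL = ⌊$22,117/4⌋ = $5,529 → take SL $5,529. Book value $18,888.
Accumulated through year 4 = $50,336 − $18,888 = $31,448.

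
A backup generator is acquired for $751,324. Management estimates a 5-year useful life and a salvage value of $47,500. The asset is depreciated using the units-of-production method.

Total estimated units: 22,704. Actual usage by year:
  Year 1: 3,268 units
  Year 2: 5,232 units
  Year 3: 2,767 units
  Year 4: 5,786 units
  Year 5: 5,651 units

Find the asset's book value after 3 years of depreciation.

Depreciable base = $751,324 − $47,500 = $703,824.
Rate = $703,824 / 22,704 units = $31 per unit.
Year 1: 3,268 × $31 = $101,308. Book value $650,016.
Year 2: 5,232 × $31 = $162,192. Book value $487,824.
Year 3: 2,767 × $31 = $85,777. Book value $402,047.

$402,047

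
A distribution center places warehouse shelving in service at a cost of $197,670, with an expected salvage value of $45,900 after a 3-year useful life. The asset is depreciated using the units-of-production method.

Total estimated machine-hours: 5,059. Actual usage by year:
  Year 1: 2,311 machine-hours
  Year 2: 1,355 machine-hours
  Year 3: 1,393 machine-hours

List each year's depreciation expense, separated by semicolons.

Depreciable base = $197,670 − $45,900 = $151,770.
Rate = $151,770 / 5,059 machine-hours = $30 per machine-hour.
Year 1: 2,311 × $30 = $69,330. Book value $128,340.
Year 2: 1,355 × $30 = $40,650. Book value $87,690.
Year 3: 1,393 × $30 = $41,790. Book value $45,900.

$69,330; $40,650; $41,790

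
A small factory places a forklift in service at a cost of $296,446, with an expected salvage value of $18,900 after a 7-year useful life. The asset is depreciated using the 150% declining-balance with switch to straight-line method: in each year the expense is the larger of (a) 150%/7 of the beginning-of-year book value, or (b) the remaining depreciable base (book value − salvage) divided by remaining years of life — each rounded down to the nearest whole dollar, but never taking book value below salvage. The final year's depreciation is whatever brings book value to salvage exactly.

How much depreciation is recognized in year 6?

$31,224

Depreciable base = $296,446 − $18,900 = $277,546.
Year 1: DB = ⌊$296,446 × 150%/7⌋ = $63,524; SL = ⌊$277,546/7⌋ = $39,649 → take DB $63,524. Book value $232,922.
Year 2: DB = ⌊$232,922 × 150%/7⌋ = $49,911; SL = ⌊$214,022/6⌋ = $35,670 → take DB $49,911. Book value $183,011.
Year 3: DB = ⌊$183,011 × 150%/7⌋ = $39,216; SL = ⌊$164,111/5⌋ = $32,822 → take DB $39,216. Book value $143,795.
Year 4: DB = ⌊$143,795 × 150%/7⌋ = $30,813; SL = ⌊$124,895/4⌋ = $31,223 → take SL $31,223. Book value $112,572.
Year 5: DB = ⌊$112,572 × 150%/7⌋ = $24,122; SL = ⌊$93,672/3⌋ = $31,224 → take SL $31,224. Book value $81,348.
Year 6: DB = ⌊$81,348 × 150%/7⌋ = $17,431; SL = ⌊$62,448/2⌋ = $31,224 → take SL $31,224. Book value $50,124.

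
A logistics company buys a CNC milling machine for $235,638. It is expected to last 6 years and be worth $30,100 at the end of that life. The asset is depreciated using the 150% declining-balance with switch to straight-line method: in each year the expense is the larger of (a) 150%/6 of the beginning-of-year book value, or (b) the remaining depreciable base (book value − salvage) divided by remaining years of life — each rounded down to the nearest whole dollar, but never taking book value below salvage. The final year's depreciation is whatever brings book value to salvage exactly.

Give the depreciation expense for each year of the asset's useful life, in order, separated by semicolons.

Depreciable base = $235,638 − $30,100 = $205,538.
Year 1: DB = ⌊$235,638 × 150%/6⌋ = $58,909; SL = ⌊$205,538/6⌋ = $34,256 → take DB $58,909. Book value $176,729.
Year 2: DB = ⌊$176,729 × 150%/6⌋ = $44,182; SL = ⌊$146,629/5⌋ = $29,325 → take DB $44,182. Book value $132,547.
Year 3: DB = ⌊$132,547 × 150%/6⌋ = $33,136; SL = ⌊$102,447/4⌋ = $25,611 → take DB $33,136. Book value $99,411.
Year 4: DB = ⌊$99,411 × 150%/6⌋ = $24,852; SL = ⌊$69,311/3⌋ = $23,103 → take DB $24,852. Book value $74,559.
Year 5: DB = ⌊$74,559 × 150%/6⌋ = $18,639; SL = ⌊$44,459/2⌋ = $22,229 → take SL $22,229. Book value $52,330.
Year 6 (final): $52,330 − $30,100 = $22,230. Book value $30,100.

$58,909; $44,182; $33,136; $24,852; $22,229; $22,230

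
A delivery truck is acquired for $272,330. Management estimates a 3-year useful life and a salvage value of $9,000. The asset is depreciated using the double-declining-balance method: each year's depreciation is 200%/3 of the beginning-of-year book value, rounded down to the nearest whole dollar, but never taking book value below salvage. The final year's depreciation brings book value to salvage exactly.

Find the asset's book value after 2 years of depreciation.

$30,259

Depreciable base = $272,330 − $9,000 = $263,330.
Year 1: ⌊$272,330 × 200%/3⌋ = $181,553. Book value $90,777.
Year 2: ⌊$90,777 × 200%/3⌋ = $60,518. Book value $30,259.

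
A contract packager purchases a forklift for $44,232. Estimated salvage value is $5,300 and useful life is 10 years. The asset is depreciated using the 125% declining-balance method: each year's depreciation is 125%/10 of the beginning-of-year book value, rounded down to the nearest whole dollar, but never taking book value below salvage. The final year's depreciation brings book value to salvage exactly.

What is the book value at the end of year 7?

$17,371

Depreciable base = $44,232 − $5,300 = $38,932.
Year 1: ⌊$44,232 × 125%/10⌋ = $5,529. Book value $38,703.
Year 2: ⌊$38,703 × 125%/10⌋ = $4,837. Book value $33,866.
Year 3: ⌊$33,866 × 125%/10⌋ = $4,233. Book value $29,633.
Year 4: ⌊$29,633 × 125%/10⌋ = $3,704. Book value $25,929.
Year 5: ⌊$25,929 × 125%/10⌋ = $3,241. Book value $22,688.
Year 6: ⌊$22,688 × 125%/10⌋ = $2,836. Book value $19,852.
Year 7: ⌊$19,852 × 125%/10⌋ = $2,481. Book value $17,371.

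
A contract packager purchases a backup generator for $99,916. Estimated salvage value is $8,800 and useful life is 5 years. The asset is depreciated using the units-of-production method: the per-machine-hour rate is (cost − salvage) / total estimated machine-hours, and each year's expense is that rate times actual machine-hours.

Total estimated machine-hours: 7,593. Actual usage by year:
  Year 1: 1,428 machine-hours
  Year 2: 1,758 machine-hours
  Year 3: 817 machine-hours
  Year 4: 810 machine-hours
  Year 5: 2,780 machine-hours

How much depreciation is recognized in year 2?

Depreciable base = $99,916 − $8,800 = $91,116.
Rate = $91,116 / 7,593 machine-hours = $12 per machine-hour.
Year 1: 1,428 × $12 = $17,136. Book value $82,780.
Year 2: 1,758 × $12 = $21,096. Book value $61,684.

$21,096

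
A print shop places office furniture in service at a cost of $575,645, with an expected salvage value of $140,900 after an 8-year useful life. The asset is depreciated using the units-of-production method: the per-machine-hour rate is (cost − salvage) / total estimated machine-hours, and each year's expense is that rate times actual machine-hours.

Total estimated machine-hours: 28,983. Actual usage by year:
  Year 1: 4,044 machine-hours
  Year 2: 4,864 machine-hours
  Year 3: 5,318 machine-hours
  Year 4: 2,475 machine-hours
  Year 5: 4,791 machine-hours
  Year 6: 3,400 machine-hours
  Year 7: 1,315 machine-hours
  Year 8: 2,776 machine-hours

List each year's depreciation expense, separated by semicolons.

$60,660; $72,960; $79,770; $37,125; $71,865; $51,000; $19,725; $41,640

Depreciable base = $575,645 − $140,900 = $434,745.
Rate = $434,745 / 28,983 machine-hours = $15 per machine-hour.
Year 1: 4,044 × $15 = $60,660. Book value $514,985.
Year 2: 4,864 × $15 = $72,960. Book value $442,025.
Year 3: 5,318 × $15 = $79,770. Book value $362,255.
Year 4: 2,475 × $15 = $37,125. Book value $325,130.
Year 5: 4,791 × $15 = $71,865. Book value $253,265.
Year 6: 3,400 × $15 = $51,000. Book value $202,265.
Year 7: 1,315 × $15 = $19,725. Book value $182,540.
Year 8: 2,776 × $15 = $41,640. Book value $140,900.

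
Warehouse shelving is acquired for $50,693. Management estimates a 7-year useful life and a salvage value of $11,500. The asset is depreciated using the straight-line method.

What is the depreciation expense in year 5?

Depreciable base = $50,693 − $11,500 = $39,193.
Annual expense = $39,193 / 7 = $5,599.

$5,599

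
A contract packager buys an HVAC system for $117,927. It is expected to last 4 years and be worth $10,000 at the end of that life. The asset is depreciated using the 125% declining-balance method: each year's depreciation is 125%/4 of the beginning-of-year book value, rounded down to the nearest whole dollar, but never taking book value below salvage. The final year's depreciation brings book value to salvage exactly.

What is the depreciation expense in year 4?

Depreciable base = $117,927 − $10,000 = $107,927.
Year 1: ⌊$117,927 × 125%/4⌋ = $36,852. Book value $81,075.
Year 2: ⌊$81,075 × 125%/4⌋ = $25,335. Book value $55,740.
Year 3: ⌊$55,740 × 125%/4⌋ = $17,418. Book value $38,322.
Year 4 (final): $38,322 − $10,000 = $28,322. Book value $10,000.

$28,322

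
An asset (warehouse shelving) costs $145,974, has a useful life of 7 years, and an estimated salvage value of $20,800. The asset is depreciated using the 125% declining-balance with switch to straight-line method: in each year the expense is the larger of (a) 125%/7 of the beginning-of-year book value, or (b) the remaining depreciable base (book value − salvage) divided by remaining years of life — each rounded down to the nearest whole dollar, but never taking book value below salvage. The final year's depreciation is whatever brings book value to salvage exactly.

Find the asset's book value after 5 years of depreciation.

$50,854

Depreciable base = $145,974 − $20,800 = $125,174.
Year 1: DB = ⌊$145,974 × 125%/7⌋ = $26,066; SL = ⌊$125,174/7⌋ = $17,882 → take DB $26,066. Book value $119,908.
Year 2: DB = ⌊$119,908 × 125%/7⌋ = $21,412; SL = ⌊$99,108/6⌋ = $16,518 → take DB $21,412. Book value $98,496.
Year 3: DB = ⌊$98,496 × 125%/7⌋ = $17,588; SL = ⌊$77,696/5⌋ = $15,539 → take DB $17,588. Book value $80,908.
Year 4: DB = ⌊$80,908 × 125%/7⌋ = $14,447; SL = ⌊$60,108/4⌋ = $15,027 → take SL $15,027. Book value $65,881.
Year 5: DB = ⌊$65,881 × 125%/7⌋ = $11,764; SL = ⌊$45,081/3⌋ = $15,027 → take SL $15,027. Book value $50,854.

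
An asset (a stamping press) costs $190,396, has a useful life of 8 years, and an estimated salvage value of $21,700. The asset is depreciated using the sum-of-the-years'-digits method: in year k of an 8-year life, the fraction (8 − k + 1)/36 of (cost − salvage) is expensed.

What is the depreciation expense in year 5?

Depreciable base = $190,396 − $21,700 = $168,696.
Sum of the years' digits = 8+7+6+5+4+3+2+1 = 36.
Year 1: $168,696 × 8/36 = $37,488. Book value $152,908.
Year 2: $168,696 × 7/36 = $32,802. Book value $120,106.
Year 3: $168,696 × 6/36 = $28,116. Book value $91,990.
Year 4: $168,696 × 5/36 = $23,430. Book value $68,560.
Year 5: $168,696 × 4/36 = $18,744. Book value $49,816.

$18,744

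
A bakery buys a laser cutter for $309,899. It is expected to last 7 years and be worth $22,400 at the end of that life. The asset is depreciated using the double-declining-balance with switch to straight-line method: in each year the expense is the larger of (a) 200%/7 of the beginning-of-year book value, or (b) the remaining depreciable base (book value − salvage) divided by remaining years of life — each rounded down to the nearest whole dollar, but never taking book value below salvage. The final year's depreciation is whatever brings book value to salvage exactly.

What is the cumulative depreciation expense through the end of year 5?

Depreciable base = $309,899 − $22,400 = $287,499.
Year 1: DB = ⌊$309,899 × 200%/7⌋ = $88,542; SL = ⌊$287,499/7⌋ = $41,071 → take DB $88,542. Book value $221,357.
Year 2: DB = ⌊$221,357 × 200%/7⌋ = $63,244; SL = ⌊$198,957/6⌋ = $33,159 → take DB $63,244. Book value $158,113.
Year 3: DB = ⌊$158,113 × 200%/7⌋ = $45,175; SL = ⌊$135,713/5⌋ = $27,142 → take DB $45,175. Book value $112,938.
Year 4: DB = ⌊$112,938 × 200%/7⌋ = $32,268; SL = ⌊$90,538/4⌋ = $22,634 → take DB $32,268. Book value $80,670.
Year 5: DB = ⌊$80,670 × 200%/7⌋ = $23,048; SL = ⌊$58,270/3⌋ = $19,423 → take DB $23,048. Book value $57,622.
Accumulated through year 5 = $309,899 − $57,622 = $252,277.

$252,277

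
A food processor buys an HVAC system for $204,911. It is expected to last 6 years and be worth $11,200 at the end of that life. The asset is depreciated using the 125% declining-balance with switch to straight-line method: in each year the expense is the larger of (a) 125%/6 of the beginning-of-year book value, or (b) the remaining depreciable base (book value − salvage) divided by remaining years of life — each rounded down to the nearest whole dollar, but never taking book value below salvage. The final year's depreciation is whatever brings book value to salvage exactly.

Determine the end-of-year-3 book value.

Depreciable base = $204,911 − $11,200 = $193,711.
Year 1: DB = ⌊$204,911 × 125%/6⌋ = $42,689; SL = ⌊$193,711/6⌋ = $32,285 → take DB $42,689. Book value $162,222.
Year 2: DB = ⌊$162,222 × 125%/6⌋ = $33,796; SL = ⌊$151,022/5⌋ = $30,204 → take DB $33,796. Book value $128,426.
Year 3: DB = ⌊$128,426 × 125%/6⌋ = $26,755; SL = ⌊$117,226/4⌋ = $29,306 → take SL $29,306. Book value $99,120.

$99,120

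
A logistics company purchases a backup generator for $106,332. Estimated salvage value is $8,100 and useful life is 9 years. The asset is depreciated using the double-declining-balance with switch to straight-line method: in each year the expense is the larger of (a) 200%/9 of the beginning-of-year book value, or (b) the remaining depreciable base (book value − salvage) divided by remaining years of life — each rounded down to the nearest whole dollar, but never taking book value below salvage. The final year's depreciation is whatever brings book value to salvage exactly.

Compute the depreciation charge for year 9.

Depreciable base = $106,332 − $8,100 = $98,232.
Year 1: DB = ⌊$106,332 × 200%/9⌋ = $23,629; SL = ⌊$98,232/9⌋ = $10,914 → take DB $23,629. Book value $82,703.
Year 2: DB = ⌊$82,703 × 200%/9⌋ = $18,378; SL = ⌊$74,603/8⌋ = $9,325 → take DB $18,378. Book value $64,325.
Year 3: DB = ⌊$64,325 × 200%/9⌋ = $14,294; SL = ⌊$56,225/7⌋ = $8,032 → take DB $14,294. Book value $50,031.
Year 4: DB = ⌊$50,031 × 200%/9⌋ = $11,118; SL = ⌊$41,931/6⌋ = $6,988 → take DB $11,118. Book value $38,913.
Year 5: DB = ⌊$38,913 × 200%/9⌋ = $8,647; SL = ⌊$30,813/5⌋ = $6,162 → take DB $8,647. Book value $30,266.
Year 6: DB = ⌊$30,266 × 200%/9⌋ = $6,725; SL = ⌊$22,166/4⌋ = $5,541 → take DB $6,725. Book value $23,541.
Year 7: DB = ⌊$23,541 × 200%/9⌋ = $5,231; SL = ⌊$15,441/3⌋ = $5,147 → take DB $5,231. Book value $18,310.
Year 8: DB = ⌊$18,310 × 200%/9⌋ = $4,068; SL = ⌊$10,210/2⌋ = $5,105 → take SL $5,105. Book value $13,205.
Year 9 (final): $13,205 − $8,100 = $5,105. Book value $8,100.

$5,105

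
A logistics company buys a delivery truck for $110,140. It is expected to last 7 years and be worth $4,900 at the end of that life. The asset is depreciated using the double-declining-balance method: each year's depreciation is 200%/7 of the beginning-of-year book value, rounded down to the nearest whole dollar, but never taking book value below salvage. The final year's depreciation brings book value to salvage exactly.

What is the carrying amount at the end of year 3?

$40,140

Depreciable base = $110,140 − $4,900 = $105,240.
Year 1: ⌊$110,140 × 200%/7⌋ = $31,468. Book value $78,672.
Year 2: ⌊$78,672 × 200%/7⌋ = $22,477. Book value $56,195.
Year 3: ⌊$56,195 × 200%/7⌋ = $16,055. Book value $40,140.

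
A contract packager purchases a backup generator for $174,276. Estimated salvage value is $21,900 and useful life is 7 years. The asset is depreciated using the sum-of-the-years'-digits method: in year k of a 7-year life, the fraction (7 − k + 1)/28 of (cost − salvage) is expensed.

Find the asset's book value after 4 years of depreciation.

Depreciable base = $174,276 − $21,900 = $152,376.
Sum of the years' digits = 7+6+5+4+3+2+1 = 28.
Year 1: $152,376 × 7/28 = $38,094. Book value $136,182.
Year 2: $152,376 × 6/28 = $32,652. Book value $103,530.
Year 3: $152,376 × 5/28 = $27,210. Book value $76,320.
Year 4: $152,376 × 4/28 = $21,768. Book value $54,552.

$54,552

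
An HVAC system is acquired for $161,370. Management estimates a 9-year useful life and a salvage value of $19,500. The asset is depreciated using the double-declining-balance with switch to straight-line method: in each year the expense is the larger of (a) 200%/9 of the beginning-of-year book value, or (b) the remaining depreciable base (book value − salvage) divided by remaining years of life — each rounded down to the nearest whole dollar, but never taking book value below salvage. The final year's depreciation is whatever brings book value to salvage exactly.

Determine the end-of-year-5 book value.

Depreciable base = $161,370 − $19,500 = $141,870.
Year 1: DB = ⌊$161,370 × 200%/9⌋ = $35,860; SL = ⌊$141,870/9⌋ = $15,763 → take DB $35,860. Book value $125,510.
Year 2: DB = ⌊$125,510 × 200%/9⌋ = $27,891; SL = ⌊$106,010/8⌋ = $13,251 → take DB $27,891. Book value $97,619.
Year 3: DB = ⌊$97,619 × 200%/9⌋ = $21,693; SL = ⌊$78,119/7⌋ = $11,159 → take DB $21,693. Book value $75,926.
Year 4: DB = ⌊$75,926 × 200%/9⌋ = $16,872; SL = ⌊$56,426/6⌋ = $9,404 → take DB $16,872. Book value $59,054.
Year 5: DB = ⌊$59,054 × 200%/9⌋ = $13,123; SL = ⌊$39,554/5⌋ = $7,910 → take DB $13,123. Book value $45,931.

$45,931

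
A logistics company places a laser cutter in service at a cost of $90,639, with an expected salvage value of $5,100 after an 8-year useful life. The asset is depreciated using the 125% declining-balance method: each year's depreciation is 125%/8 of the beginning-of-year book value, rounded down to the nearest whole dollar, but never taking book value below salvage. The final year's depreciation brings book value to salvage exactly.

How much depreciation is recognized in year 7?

Depreciable base = $90,639 − $5,100 = $85,539.
Year 1: ⌊$90,639 × 125%/8⌋ = $14,162. Book value $76,477.
Year 2: ⌊$76,477 × 125%/8⌋ = $11,949. Book value $64,528.
Year 3: ⌊$64,528 × 125%/8⌋ = $10,082. Book value $54,446.
Year 4: ⌊$54,446 × 125%/8⌋ = $8,507. Book value $45,939.
Year 5: ⌊$45,939 × 125%/8⌋ = $7,177. Book value $38,762.
Year 6: ⌊$38,762 × 125%/8⌋ = $6,056. Book value $32,706.
Year 7: ⌊$32,706 × 125%/8⌋ = $5,110. Book value $27,596.

$5,110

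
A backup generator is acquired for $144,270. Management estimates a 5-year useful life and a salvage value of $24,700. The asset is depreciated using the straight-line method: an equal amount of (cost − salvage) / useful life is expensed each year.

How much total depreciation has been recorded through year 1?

Depreciable base = $144,270 − $24,700 = $119,570.
Annual expense = $119,570 / 5 = $23,914.
End of year 1: book value $120,356.
Accumulated through year 1 = $144,270 − $120,356 = $23,914.

$23,914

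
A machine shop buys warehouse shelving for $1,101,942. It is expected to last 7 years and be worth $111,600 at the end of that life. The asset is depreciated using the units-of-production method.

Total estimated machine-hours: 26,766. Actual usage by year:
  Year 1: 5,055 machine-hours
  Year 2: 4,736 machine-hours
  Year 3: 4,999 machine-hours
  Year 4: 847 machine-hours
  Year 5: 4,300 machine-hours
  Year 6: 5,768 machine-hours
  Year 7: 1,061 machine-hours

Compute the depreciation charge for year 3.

Depreciable base = $1,101,942 − $111,600 = $990,342.
Rate = $990,342 / 26,766 machine-hours = $37 per machine-hour.
Year 1: 5,055 × $37 = $187,035. Book value $914,907.
Year 2: 4,736 × $37 = $175,232. Book value $739,675.
Year 3: 4,999 × $37 = $184,963. Book value $554,712.

$184,963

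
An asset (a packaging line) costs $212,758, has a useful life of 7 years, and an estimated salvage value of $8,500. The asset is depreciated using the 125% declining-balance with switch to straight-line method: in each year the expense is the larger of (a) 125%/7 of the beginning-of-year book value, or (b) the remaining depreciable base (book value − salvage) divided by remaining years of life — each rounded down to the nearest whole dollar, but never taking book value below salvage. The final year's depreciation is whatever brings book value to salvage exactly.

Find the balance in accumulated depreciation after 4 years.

$123,222

Depreciable base = $212,758 − $8,500 = $204,258.
Year 1: DB = ⌊$212,758 × 125%/7⌋ = $37,992; SL = ⌊$204,258/7⌋ = $29,179 → take DB $37,992. Book value $174,766.
Year 2: DB = ⌊$174,766 × 125%/7⌋ = $31,208; SL = ⌊$166,266/6⌋ = $27,711 → take DB $31,208. Book value $143,558.
Year 3: DB = ⌊$143,558 × 125%/7⌋ = $25,635; SL = ⌊$135,058/5⌋ = $27,011 → take SL $27,011. Book value $116,547.
Year 4: DB = ⌊$116,547 × 125%/7⌋ = $20,811; SL = ⌊$108,047/4⌋ = $27,011 → take SL $27,011. Book value $89,536.
Accumulated through year 4 = $212,758 − $89,536 = $123,222.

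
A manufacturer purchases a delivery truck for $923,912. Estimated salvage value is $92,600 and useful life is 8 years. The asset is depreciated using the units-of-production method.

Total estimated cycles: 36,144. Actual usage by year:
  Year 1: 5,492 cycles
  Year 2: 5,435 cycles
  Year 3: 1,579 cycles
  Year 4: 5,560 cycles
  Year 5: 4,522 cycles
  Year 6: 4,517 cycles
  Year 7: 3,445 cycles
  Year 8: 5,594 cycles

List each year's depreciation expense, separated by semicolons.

Depreciable base = $923,912 − $92,600 = $831,312.
Rate = $831,312 / 36,144 cycles = $23 per cycle.
Year 1: 5,492 × $23 = $126,316. Book value $797,596.
Year 2: 5,435 × $23 = $125,005. Book value $672,591.
Year 3: 1,579 × $23 = $36,317. Book value $636,274.
Year 4: 5,560 × $23 = $127,880. Book value $508,394.
Year 5: 4,522 × $23 = $104,006. Book value $404,388.
Year 6: 4,517 × $23 = $103,891. Book value $300,497.
Year 7: 3,445 × $23 = $79,235. Book value $221,262.
Year 8: 5,594 × $23 = $128,662. Book value $92,600.

$126,316; $125,005; $36,317; $127,880; $104,006; $103,891; $79,235; $128,662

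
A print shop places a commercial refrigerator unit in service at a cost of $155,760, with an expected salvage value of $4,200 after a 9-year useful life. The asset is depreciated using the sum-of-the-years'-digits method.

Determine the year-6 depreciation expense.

$13,472

Depreciable base = $155,760 − $4,200 = $151,560.
Sum of the years' digits = 9+8+7+6+5+4+3+2+1 = 45.
Year 1: $151,560 × 9/45 = $30,312. Book value $125,448.
Year 2: $151,560 × 8/45 = $26,944. Book value $98,504.
Year 3: $151,560 × 7/45 = $23,576. Book value $74,928.
Year 4: $151,560 × 6/45 = $20,208. Book value $54,720.
Year 5: $151,560 × 5/45 = $16,840. Book value $37,880.
Year 6: $151,560 × 4/45 = $13,472. Book value $24,408.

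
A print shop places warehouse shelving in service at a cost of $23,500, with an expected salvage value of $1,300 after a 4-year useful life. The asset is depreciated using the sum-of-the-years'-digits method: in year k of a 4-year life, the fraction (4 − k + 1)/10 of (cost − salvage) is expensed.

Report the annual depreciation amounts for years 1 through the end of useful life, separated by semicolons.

Depreciable base = $23,500 − $1,300 = $22,200.
Sum of the years' digits = 4+3+2+1 = 10.
Year 1: $22,200 × 4/10 = $8,880. Book value $14,620.
Year 2: $22,200 × 3/10 = $6,660. Book value $7,960.
Year 3: $22,200 × 2/10 = $4,440. Book value $3,520.
Year 4: $22,200 × 1/10 = $2,220. Book value $1,300.

$8,880; $6,660; $4,440; $2,220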